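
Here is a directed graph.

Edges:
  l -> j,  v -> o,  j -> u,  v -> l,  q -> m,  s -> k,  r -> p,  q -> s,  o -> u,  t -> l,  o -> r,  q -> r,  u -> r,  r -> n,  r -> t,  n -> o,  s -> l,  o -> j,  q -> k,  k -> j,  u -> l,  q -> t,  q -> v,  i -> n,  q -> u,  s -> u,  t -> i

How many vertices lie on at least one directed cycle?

A vertex is on a directed cycle iff it belongs to a strongly connected component of size ≥ 2 (or has a self-loop).
The vertices on cycles are {i, j, l, n, o, r, t, u} — 8 in total.

8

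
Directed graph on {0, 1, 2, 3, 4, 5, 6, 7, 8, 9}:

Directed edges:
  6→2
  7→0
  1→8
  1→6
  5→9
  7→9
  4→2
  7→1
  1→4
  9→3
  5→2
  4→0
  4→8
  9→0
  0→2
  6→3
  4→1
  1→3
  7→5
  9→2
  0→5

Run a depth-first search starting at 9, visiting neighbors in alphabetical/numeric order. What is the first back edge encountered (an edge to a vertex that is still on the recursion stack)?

5→9

DFS from 9 (visiting neighbors in alphabetical/numeric order); mark gray on enter, black on exit:
9 gray
  0 gray
    2 gray
    2 black
    5 gray
      5→2: 2 black — skip
      5→9: 9 is gray → back edge
First back edge: 5 → 9.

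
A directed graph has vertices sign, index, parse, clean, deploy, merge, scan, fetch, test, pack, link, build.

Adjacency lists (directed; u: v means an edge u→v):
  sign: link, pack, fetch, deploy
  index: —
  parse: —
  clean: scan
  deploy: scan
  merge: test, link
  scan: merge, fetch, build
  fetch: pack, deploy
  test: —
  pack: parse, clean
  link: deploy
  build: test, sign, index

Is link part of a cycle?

Yes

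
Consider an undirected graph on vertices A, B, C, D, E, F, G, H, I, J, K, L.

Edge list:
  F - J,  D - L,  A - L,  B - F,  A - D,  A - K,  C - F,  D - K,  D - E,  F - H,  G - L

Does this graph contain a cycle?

Yes

DFS, tracking each vertex's parent; an edge to a visited non-parent vertex closes a cycle.
Start from H:
visit H (parent –)
  visit F (parent H)
    visit J (parent F)
      J–F: parent, skip
    F–H: parent, skip
    visit C (parent F)
      C–F: parent, skip
    visit B (parent F)
      B–F: parent, skip
visit A (parent –)
  visit D (parent A)
    visit K (parent D)
      K–D: parent, skip
      K–A: A visited and ≠ parent → cycle
Cycle: A – D – K – A.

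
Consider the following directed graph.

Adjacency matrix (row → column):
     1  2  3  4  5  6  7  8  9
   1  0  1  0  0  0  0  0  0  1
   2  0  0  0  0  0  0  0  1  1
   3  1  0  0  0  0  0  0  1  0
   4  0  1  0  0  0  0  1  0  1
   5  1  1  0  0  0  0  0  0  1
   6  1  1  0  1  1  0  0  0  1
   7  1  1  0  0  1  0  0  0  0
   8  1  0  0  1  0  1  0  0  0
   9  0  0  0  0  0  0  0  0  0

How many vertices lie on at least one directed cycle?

7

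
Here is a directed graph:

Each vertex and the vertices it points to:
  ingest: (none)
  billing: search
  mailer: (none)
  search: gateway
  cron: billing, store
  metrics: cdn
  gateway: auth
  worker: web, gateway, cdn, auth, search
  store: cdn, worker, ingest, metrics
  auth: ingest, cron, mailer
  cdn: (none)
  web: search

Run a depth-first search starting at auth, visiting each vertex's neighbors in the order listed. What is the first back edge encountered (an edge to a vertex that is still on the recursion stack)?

gateway->auth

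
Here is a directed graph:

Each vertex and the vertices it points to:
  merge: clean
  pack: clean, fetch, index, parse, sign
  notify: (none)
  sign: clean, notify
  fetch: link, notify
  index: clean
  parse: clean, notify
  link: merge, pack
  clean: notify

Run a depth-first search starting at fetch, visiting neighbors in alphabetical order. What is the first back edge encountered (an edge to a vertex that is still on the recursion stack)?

pack->fetch

DFS from fetch (visiting neighbors in alphabetical order); mark gray on enter, black on exit:
fetch gray
  link gray
    merge gray
      clean gray
        notify gray
        notify black
      clean black
    merge black
    pack gray
      pack→clean: clean black — skip
      pack→fetch: fetch is gray → back edge
First back edge: pack → fetch.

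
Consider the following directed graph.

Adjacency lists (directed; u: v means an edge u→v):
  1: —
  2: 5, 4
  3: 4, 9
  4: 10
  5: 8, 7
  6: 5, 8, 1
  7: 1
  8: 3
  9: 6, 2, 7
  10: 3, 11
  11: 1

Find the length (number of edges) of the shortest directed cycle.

3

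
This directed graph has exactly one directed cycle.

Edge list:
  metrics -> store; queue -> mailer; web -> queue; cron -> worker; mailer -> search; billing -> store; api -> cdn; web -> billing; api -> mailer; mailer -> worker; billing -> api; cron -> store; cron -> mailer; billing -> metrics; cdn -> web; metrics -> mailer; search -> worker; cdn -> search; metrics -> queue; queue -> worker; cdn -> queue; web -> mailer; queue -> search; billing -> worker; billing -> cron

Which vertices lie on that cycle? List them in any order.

DFS with gray/black marking from billing:
billing gray
  api gray
    cdn gray
      web gray
        mailer gray
          search gray
            worker gray
            worker black
          search black
          mailer→worker: worker black — skip
        mailer black
        web→billing: billing is gray → back edge
Back edge closes the cycle billing → api → cdn → web → billing; its vertices are {api, cdn, web, billing}.

api, cdn, web, billing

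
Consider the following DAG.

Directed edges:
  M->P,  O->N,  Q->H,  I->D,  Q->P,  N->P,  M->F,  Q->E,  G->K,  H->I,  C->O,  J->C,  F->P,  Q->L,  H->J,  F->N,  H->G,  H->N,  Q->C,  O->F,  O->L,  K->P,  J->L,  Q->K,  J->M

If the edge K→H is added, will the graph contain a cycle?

Yes

Adding K→H creates a cycle iff H can already reach K.
Path from H: H → G → K.
So H → … → K → H is a cycle.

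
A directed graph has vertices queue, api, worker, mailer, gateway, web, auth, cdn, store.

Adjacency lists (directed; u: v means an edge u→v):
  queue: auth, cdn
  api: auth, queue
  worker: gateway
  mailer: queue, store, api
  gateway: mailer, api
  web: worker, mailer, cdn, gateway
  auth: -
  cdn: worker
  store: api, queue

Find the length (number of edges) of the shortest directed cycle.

For each vertex v, BFS finds the shortest path from v back to v.
The shortest such closed walk is worker → gateway → mailer → queue → cdn → worker, length 5.

5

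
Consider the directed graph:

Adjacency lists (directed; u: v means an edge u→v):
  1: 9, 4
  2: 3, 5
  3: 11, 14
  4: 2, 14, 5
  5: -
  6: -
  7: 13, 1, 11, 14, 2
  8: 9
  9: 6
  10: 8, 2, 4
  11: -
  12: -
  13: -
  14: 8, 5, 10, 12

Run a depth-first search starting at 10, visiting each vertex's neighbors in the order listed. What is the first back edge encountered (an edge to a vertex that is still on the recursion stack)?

14->10

DFS from 10 (visiting each vertex's neighbors in the order listed); mark gray on enter, black on exit:
10 gray
  8 gray
    9 gray
      6 gray
      6 black
    9 black
  8 black
  2 gray
    3 gray
      11 gray
      11 black
      14 gray
        14→8: 8 black — skip
        5 gray
        5 black
        14→10: 10 is gray → back edge
First back edge: 14 → 10.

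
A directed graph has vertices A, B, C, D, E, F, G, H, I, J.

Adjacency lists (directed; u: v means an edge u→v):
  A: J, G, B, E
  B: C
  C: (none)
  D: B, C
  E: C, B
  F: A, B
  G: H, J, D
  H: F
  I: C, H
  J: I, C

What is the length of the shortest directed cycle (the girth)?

4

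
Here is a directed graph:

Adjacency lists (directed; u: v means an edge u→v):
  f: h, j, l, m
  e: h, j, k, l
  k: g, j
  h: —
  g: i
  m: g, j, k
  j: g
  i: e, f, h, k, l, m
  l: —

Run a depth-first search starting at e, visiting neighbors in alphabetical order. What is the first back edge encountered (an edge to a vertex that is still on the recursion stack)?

DFS from e (visiting neighbors in alphabetical order); mark gray on enter, black on exit:
e gray
  h gray
  h black
  j gray
    g gray
      i gray
        i→e: e is gray → back edge
First back edge: i → e.

i->e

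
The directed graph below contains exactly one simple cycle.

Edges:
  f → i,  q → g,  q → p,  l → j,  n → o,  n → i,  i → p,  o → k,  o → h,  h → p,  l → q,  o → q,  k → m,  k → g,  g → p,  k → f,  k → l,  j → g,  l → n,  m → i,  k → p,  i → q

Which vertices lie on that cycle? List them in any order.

DFS with gray/black marking from o:
o gray
  h gray
    p gray
    p black
  h black
  k gray
    l gray
      j gray
        g gray
          g→p: p black — skip
        g black
      j black
      q gray
        q→p: p black — skip
        q→g: g black — skip
      q black
      n gray
        i gray
          i→q: q black — skip
          i→p: p black — skip
        i black
        n→o: o is gray → back edge
Back edge closes the cycle o → k → l → n → o; its vertices are {k, l, n, o}.

k, l, n, o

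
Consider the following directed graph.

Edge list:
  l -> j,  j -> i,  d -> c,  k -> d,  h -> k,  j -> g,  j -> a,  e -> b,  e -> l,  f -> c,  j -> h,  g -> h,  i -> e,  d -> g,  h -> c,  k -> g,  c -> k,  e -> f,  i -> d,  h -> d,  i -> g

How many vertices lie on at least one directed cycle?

9

A vertex is on a directed cycle iff it belongs to a strongly connected component of size ≥ 2 (or has a self-loop).
The vertices on cycles are {c, d, e, g, h, i, j, k, l} — 9 in total.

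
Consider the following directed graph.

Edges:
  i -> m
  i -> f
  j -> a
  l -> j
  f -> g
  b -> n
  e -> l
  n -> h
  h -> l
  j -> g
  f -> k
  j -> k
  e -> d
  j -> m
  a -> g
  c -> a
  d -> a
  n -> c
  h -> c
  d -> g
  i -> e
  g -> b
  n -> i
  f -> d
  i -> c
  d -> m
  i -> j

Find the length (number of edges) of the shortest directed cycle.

For each vertex v, BFS finds the shortest path from v back to v.
The shortest such closed walk is b → n → i → f → g → b, length 5.

5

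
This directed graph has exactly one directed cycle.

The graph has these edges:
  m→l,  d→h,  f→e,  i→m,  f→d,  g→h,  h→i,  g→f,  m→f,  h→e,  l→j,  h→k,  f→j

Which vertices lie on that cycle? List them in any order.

d, f, h, i, m

DFS with gray/black marking from h:
h gray
  e gray
  e black
  k gray
  k black
  i gray
    m gray
      f gray
        f→e: e black — skip
        d gray
          d→h: h is gray → back edge
Back edge closes the cycle h → i → m → f → d → h; its vertices are {d, f, h, i, m}.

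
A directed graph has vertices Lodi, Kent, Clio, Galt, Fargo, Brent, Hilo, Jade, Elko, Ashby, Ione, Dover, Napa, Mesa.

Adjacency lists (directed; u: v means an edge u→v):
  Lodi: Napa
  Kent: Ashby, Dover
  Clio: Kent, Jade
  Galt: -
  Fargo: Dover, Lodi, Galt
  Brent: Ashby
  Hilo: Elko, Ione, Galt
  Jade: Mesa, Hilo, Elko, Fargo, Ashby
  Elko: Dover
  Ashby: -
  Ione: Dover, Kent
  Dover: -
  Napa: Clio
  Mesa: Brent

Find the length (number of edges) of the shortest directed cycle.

5

For each vertex v, BFS finds the shortest path from v back to v.
The shortest such closed walk is Clio → Jade → Fargo → Lodi → Napa → Clio, length 5.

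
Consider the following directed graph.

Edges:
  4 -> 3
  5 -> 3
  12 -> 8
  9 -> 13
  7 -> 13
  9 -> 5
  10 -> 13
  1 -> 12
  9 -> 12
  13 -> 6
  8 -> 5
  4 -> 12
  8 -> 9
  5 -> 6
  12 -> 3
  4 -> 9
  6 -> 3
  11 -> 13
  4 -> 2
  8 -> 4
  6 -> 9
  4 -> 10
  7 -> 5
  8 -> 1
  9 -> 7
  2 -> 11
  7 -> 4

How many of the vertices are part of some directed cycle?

12

A vertex is on a directed cycle iff it belongs to a strongly connected component of size ≥ 2 (or has a self-loop).
The vertices on cycles are {1, 2, 4, 5, 6, 7, 8, 9, 10, 11, 12, 13} — 12 in total.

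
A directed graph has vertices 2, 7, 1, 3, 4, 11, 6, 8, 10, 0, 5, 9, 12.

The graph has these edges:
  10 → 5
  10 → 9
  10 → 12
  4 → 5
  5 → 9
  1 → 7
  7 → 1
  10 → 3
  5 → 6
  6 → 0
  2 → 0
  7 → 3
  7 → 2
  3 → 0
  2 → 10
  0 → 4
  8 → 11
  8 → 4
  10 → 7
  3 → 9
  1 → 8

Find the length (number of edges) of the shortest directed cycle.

2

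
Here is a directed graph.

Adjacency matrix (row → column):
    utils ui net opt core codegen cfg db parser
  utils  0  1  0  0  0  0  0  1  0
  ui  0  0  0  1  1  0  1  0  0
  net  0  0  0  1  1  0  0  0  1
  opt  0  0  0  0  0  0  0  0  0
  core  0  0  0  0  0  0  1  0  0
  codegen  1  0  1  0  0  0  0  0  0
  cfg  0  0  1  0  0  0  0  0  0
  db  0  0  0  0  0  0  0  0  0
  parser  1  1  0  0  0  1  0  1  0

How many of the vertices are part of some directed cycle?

A vertex is on a directed cycle iff it belongs to a strongly connected component of size ≥ 2 (or has a self-loop).
The vertices on cycles are {ui, cfg, net, core, utils, parser, codegen} — 7 in total.

7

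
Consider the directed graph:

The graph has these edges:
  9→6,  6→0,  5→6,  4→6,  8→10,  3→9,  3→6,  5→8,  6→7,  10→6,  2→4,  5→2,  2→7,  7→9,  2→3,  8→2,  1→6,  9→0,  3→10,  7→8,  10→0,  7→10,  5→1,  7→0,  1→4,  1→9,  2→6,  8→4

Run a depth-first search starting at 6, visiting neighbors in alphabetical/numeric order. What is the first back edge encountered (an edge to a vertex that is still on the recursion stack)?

DFS from 6 (visiting neighbors in alphabetical/numeric order); mark gray on enter, black on exit:
6 gray
  0 gray
  0 black
  7 gray
    7→0: 0 black — skip
    8 gray
      2 gray
        3 gray
          3→6: 6 is gray → back edge
First back edge: 3 → 6.

3→6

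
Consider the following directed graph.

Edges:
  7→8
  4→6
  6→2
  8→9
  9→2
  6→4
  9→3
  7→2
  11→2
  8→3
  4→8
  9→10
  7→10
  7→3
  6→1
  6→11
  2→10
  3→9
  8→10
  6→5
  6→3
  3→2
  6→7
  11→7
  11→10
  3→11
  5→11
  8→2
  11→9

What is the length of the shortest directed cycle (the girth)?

2

For each vertex v, BFS finds the shortest path from v back to v.
The shortest such closed walk is 6 → 4 → 6, length 2.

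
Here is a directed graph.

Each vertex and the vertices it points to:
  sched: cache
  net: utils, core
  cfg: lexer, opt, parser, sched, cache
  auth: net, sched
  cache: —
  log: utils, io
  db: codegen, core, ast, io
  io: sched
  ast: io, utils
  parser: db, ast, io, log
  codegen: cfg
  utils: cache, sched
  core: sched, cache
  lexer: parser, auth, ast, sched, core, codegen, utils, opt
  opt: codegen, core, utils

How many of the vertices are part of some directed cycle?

A vertex is on a directed cycle iff it belongs to a strongly connected component of size ≥ 2 (or has a self-loop).
The vertices on cycles are {db, cfg, opt, lexer, parser, codegen} — 6 in total.

6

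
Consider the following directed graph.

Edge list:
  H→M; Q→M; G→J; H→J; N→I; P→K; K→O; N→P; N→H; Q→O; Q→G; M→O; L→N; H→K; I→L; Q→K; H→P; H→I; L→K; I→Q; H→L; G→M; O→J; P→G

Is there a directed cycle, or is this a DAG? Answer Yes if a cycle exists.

Yes

DFS with white/gray/black marking, starting from P:
P gray
  G gray
    M gray
      O gray
        J gray
        J black
      O black
    M black
    G→J: J black — skip
  G black
  K gray
    K→O: O black — skip
  K black
P black
H gray
  L gray
    N gray
      N→P: P black — skip
      N→H: H is gray → back edge
Back edge found, so a cycle exists: H → L → N → H.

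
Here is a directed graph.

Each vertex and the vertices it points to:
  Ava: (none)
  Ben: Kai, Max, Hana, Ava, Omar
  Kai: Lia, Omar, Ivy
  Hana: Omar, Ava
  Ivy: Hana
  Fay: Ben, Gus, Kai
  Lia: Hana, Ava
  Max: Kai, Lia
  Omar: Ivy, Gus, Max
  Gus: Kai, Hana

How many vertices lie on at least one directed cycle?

A vertex is on a directed cycle iff it belongs to a strongly connected component of size ≥ 2 (or has a self-loop).
The vertices on cycles are {Gus, Ivy, Kai, Lia, Max, Hana, Omar} — 7 in total.

7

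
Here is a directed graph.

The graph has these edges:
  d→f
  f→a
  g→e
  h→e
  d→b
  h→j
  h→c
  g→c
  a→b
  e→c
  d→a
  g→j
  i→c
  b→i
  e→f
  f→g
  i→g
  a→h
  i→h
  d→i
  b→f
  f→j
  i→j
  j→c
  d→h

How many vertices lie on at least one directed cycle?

A vertex is on a directed cycle iff it belongs to a strongly connected component of size ≥ 2 (or has a self-loop).
The vertices on cycles are {a, b, e, f, g, h, i} — 7 in total.

7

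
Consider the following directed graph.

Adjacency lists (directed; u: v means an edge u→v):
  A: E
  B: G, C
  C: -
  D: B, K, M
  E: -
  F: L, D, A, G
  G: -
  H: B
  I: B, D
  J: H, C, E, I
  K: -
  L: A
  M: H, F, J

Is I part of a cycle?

I is on a cycle iff I can reach itself via ≥1 edge.
I → D → M → J → I — yes.

Yes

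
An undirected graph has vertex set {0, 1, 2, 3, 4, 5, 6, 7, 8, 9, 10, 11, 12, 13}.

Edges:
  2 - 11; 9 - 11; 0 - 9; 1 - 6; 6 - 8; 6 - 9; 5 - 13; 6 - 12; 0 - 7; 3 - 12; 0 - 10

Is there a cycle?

DFS, tracking each vertex's parent; an edge to a visited non-parent vertex closes a cycle.
Start from 2:
visit 2 (parent –)
  visit 11 (parent 2)
    11–2: parent, skip
    visit 9 (parent 11)
      visit 6 (parent 9)
        visit 8 (parent 6)
          8–6: parent, skip
        6–9: parent, skip
        visit 1 (parent 6)
          1–6: parent, skip
        visit 12 (parent 6)
          12–6: parent, skip
          visit 3 (parent 12)
            3–12: parent, skip
      9–11: parent, skip
      visit 0 (parent 9)
        0–9: parent, skip
        visit 7 (parent 0)
          7–0: parent, skip
        visit 10 (parent 0)
          10–0: parent, skip
visit 4 (parent –)
visit 5 (parent –)
  visit 13 (parent 5)
    13–5: parent, skip
No non-parent visited neighbor found — the graph is a forest.

No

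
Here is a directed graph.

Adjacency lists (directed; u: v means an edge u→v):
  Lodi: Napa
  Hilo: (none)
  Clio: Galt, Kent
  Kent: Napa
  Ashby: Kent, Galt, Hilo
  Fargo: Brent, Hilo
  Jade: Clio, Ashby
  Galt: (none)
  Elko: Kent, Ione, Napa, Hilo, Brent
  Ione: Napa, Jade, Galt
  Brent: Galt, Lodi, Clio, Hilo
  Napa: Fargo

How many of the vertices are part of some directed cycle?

A vertex is on a directed cycle iff it belongs to a strongly connected component of size ≥ 2 (or has a self-loop).
The vertices on cycles are {Clio, Kent, Lodi, Napa, Brent, Fargo} — 6 in total.

6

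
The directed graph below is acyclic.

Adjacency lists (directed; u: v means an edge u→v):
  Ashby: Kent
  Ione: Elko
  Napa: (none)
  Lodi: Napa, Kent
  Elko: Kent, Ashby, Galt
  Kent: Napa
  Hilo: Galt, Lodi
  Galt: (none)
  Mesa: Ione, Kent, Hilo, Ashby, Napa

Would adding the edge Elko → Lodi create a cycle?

No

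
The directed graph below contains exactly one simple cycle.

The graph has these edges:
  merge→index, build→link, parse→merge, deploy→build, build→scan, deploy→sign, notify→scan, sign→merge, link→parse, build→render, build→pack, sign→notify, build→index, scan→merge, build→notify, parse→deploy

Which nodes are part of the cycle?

link, build, parse, deploy

DFS with gray/black marking from deploy:
deploy gray
  build gray
    scan gray
      merge gray
        index gray
        index black
      merge black
    scan black
    link gray
      parse gray
        parse→deploy: deploy is gray → back edge
Back edge closes the cycle deploy → build → link → parse → deploy; its vertices are {link, build, parse, deploy}.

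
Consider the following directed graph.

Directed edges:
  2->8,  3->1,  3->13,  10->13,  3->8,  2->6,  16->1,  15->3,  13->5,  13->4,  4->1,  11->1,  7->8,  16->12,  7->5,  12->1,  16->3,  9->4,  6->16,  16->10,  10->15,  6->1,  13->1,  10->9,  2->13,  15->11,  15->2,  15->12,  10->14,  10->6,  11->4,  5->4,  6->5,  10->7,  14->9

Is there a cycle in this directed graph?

DFS with white/gray/black marking, starting from 12:
12 gray
  1 gray
  1 black
12 black
2 gray
  6 gray
    5 gray
      4 gray
        4→1: 1 black — skip
      4 black
    5 black
    16 gray
      10 gray
        13 gray
          13→1: 1 black — skip
          13→5: 5 black — skip
          13→4: 4 black — skip
        13 black
        14 gray
          9 gray
            9→4: 4 black — skip
          9 black
        14 black
        10→9: 9 black — skip
        7 gray
          8 gray
          8 black
          7→5: 5 black — skip
        7 black
        15 gray
          15→12: 12 black — skip
          3 gray
            3→1: 1 black — skip
            3→13: 13 black — skip
            3→8: 8 black — skip
          3 black
          15→2: 2 is gray → back edge
Back edge found, so a cycle exists: 2 → 6 → 16 → 10 → 15 → 2.

Yes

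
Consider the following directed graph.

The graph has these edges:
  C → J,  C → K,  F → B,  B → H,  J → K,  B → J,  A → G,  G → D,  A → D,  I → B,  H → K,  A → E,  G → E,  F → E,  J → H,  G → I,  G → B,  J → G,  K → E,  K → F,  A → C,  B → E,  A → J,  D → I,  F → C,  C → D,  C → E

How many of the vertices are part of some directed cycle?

A vertex is on a directed cycle iff it belongs to a strongly connected component of size ≥ 2 (or has a self-loop).
The vertices on cycles are {B, C, D, F, G, H, I, J, K} — 9 in total.

9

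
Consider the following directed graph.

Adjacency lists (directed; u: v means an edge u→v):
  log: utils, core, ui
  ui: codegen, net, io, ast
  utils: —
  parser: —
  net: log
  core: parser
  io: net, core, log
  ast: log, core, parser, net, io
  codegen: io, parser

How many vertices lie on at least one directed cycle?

6

A vertex is on a directed cycle iff it belongs to a strongly connected component of size ≥ 2 (or has a self-loop).
The vertices on cycles are {io, ui, ast, log, net, codegen} — 6 in total.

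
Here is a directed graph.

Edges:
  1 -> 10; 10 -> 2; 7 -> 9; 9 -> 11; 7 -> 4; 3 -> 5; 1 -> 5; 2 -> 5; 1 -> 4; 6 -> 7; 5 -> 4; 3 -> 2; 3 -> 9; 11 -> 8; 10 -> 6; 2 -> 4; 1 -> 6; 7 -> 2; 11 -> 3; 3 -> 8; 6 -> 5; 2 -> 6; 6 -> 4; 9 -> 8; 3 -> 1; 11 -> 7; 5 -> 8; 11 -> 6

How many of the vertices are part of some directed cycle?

8

A vertex is on a directed cycle iff it belongs to a strongly connected component of size ≥ 2 (or has a self-loop).
The vertices on cycles are {1, 2, 3, 6, 7, 9, 10, 11} — 8 in total.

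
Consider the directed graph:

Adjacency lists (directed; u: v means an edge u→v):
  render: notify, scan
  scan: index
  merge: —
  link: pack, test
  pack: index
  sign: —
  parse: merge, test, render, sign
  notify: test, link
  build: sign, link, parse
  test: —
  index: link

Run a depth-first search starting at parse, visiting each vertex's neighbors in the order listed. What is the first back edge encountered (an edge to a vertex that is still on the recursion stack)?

index→link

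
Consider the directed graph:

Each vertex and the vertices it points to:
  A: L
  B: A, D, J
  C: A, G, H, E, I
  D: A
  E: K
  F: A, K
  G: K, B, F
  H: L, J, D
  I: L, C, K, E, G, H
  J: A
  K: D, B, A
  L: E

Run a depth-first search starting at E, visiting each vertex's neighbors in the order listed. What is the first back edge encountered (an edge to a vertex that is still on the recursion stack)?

L->E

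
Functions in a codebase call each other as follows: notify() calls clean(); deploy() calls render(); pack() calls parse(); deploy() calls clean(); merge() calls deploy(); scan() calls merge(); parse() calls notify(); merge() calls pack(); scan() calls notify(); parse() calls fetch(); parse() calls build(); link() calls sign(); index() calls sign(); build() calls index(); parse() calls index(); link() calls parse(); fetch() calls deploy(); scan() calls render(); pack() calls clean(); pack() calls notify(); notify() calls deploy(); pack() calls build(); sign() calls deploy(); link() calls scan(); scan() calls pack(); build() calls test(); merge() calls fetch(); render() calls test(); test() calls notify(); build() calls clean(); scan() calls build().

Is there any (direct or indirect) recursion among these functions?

Yes

DFS with white/gray/black marking, starting from pack:
pack gray
  notify gray
    clean gray
    clean black
    deploy gray
      render gray
        test gray
          test→notify: notify is gray → back edge
Back edge found, so a cycle exists: notify → deploy → render → test → notify.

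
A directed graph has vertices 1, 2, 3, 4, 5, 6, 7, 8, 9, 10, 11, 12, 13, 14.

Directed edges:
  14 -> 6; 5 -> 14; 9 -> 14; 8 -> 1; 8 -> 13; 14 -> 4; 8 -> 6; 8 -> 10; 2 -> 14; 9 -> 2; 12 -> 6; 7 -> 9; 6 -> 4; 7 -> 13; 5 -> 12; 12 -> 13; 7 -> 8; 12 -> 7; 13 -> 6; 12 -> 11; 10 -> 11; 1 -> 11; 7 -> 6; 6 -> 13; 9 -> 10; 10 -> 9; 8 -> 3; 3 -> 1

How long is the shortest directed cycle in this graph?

2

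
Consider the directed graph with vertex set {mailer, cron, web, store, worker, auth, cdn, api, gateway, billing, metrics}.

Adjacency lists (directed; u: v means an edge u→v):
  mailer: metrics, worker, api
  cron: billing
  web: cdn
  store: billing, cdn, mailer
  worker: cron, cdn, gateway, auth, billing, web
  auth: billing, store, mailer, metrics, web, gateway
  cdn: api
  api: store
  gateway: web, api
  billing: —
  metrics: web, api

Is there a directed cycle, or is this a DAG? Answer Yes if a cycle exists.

DFS with white/gray/black marking, starting from gateway:
gateway gray
  web gray
    cdn gray
      api gray
        store gray
          billing gray
          billing black
          store→cdn: cdn is gray → back edge
Back edge found, so a cycle exists: cdn → api → store → cdn.

Yes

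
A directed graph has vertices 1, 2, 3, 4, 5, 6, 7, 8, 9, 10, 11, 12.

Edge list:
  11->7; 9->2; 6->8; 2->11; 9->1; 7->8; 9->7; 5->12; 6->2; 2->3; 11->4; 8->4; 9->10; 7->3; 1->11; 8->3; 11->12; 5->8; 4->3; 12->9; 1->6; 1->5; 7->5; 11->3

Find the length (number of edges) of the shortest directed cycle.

4

For each vertex v, BFS finds the shortest path from v back to v.
The shortest such closed walk is 9 → 7 → 5 → 12 → 9, length 4.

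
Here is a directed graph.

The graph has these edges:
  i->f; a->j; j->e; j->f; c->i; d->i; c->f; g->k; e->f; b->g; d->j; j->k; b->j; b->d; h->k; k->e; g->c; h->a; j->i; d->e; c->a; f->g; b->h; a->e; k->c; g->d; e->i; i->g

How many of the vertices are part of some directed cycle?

A vertex is on a directed cycle iff it belongs to a strongly connected component of size ≥ 2 (or has a self-loop).
The vertices on cycles are {a, c, d, e, f, g, i, j, k} — 9 in total.

9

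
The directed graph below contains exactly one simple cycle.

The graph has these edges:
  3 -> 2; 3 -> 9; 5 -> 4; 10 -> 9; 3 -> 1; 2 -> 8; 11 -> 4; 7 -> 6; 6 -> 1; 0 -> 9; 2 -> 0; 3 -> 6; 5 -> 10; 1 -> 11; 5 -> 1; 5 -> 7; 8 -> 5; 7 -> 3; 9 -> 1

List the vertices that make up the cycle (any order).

DFS with gray/black marking from 2:
2 gray
  8 gray
    5 gray
      7 gray
        3 gray
          9 gray
            1 gray
              11 gray
                4 gray
                4 black
              11 black
            1 black
          9 black
          3→2: 2 is gray → back edge
Back edge closes the cycle 2 → 8 → 5 → 7 → 3 → 2; its vertices are {2, 3, 5, 7, 8}.

2, 3, 5, 7, 8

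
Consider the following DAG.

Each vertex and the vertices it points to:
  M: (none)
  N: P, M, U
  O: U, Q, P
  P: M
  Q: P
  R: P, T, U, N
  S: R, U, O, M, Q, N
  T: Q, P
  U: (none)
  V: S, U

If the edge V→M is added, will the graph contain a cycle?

No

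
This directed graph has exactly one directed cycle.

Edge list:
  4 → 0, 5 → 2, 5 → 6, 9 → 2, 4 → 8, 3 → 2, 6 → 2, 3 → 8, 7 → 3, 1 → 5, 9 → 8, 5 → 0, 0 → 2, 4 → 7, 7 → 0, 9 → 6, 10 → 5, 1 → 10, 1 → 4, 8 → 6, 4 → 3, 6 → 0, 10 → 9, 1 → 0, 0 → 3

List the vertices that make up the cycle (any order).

0, 3, 6, 8

DFS with gray/black marking from 0:
0 gray
  2 gray
  2 black
  3 gray
    3→2: 2 black — skip
    8 gray
      6 gray
        6→2: 2 black — skip
        6→0: 0 is gray → back edge
Back edge closes the cycle 0 → 3 → 8 → 6 → 0; its vertices are {0, 3, 6, 8}.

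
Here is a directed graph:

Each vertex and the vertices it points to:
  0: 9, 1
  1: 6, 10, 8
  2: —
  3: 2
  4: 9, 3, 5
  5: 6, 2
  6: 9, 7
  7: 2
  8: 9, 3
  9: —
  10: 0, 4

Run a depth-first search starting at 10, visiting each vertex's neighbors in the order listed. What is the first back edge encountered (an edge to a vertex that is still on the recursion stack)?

1->10

DFS from 10 (visiting each vertex's neighbors in the order listed); mark gray on enter, black on exit:
10 gray
  0 gray
    9 gray
    9 black
    1 gray
      6 gray
        6→9: 9 black — skip
        7 gray
          2 gray
          2 black
        7 black
      6 black
      1→10: 10 is gray → back edge
First back edge: 1 → 10.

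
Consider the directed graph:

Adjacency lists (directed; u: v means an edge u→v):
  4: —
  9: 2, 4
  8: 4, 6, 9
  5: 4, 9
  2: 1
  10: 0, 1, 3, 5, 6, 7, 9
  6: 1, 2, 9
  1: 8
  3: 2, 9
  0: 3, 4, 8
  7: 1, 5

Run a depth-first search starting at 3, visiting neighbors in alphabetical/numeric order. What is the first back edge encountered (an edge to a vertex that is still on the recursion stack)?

6→1

DFS from 3 (visiting neighbors in alphabetical/numeric order); mark gray on enter, black on exit:
3 gray
  2 gray
    1 gray
      8 gray
        4 gray
        4 black
        6 gray
          6→1: 1 is gray → back edge
First back edge: 6 → 1.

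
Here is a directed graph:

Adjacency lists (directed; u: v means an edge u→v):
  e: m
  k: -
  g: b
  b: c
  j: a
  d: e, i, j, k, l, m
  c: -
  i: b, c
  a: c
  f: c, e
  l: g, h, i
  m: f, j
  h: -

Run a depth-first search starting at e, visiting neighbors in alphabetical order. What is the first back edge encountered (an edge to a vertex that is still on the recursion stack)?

f->e

DFS from e (visiting neighbors in alphabetical order); mark gray on enter, black on exit:
e gray
  m gray
    f gray
      c gray
      c black
      f→e: e is gray → back edge
First back edge: f → e.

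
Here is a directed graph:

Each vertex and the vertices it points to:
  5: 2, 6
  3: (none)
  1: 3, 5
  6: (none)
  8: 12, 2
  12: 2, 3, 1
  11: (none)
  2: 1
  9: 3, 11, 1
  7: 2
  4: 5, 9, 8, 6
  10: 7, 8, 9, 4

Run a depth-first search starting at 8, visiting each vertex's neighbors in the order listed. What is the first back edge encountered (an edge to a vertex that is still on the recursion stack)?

DFS from 8 (visiting each vertex's neighbors in the order listed); mark gray on enter, black on exit:
8 gray
  12 gray
    2 gray
      1 gray
        3 gray
        3 black
        5 gray
          5→2: 2 is gray → back edge
First back edge: 5 → 2.

5->2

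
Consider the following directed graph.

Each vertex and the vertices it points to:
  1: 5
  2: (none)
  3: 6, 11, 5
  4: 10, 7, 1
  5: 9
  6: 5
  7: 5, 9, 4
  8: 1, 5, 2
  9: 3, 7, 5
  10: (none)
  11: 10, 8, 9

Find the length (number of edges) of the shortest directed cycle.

For each vertex v, BFS finds the shortest path from v back to v.
The shortest such closed walk is 9 → 7 → 9, length 2.

2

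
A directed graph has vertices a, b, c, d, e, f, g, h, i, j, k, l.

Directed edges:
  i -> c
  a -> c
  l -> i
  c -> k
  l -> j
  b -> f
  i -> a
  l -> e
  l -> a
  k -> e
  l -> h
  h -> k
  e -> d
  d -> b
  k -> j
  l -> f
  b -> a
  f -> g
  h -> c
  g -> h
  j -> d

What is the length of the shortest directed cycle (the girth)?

For each vertex v, BFS finds the shortest path from v back to v.
The shortest such closed walk is e → d → b → a → c → k → e, length 6.

6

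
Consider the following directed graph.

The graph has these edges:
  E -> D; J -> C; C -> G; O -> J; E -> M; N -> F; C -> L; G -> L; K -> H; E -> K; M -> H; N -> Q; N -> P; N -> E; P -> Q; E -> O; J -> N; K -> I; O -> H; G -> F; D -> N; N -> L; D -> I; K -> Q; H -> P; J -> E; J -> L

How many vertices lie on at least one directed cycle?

A vertex is on a directed cycle iff it belongs to a strongly connected component of size ≥ 2 (or has a self-loop).
The vertices on cycles are {D, E, J, N, O} — 5 in total.

5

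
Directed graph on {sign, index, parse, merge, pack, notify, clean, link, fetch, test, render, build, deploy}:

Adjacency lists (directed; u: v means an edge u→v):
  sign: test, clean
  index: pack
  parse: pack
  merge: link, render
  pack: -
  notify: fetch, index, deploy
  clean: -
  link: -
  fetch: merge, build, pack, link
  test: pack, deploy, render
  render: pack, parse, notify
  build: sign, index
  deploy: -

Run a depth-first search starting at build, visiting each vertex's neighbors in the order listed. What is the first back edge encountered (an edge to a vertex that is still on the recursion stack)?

DFS from build (visiting each vertex's neighbors in the order listed); mark gray on enter, black on exit:
build gray
  sign gray
    test gray
      pack gray
      pack black
      deploy gray
      deploy black
      render gray
        render→pack: pack black — skip
        parse gray
          parse→pack: pack black — skip
        parse black
        notify gray
          fetch gray
            merge gray
              link gray
              link black
              merge→render: render is gray → back edge
First back edge: merge → render.

merge→render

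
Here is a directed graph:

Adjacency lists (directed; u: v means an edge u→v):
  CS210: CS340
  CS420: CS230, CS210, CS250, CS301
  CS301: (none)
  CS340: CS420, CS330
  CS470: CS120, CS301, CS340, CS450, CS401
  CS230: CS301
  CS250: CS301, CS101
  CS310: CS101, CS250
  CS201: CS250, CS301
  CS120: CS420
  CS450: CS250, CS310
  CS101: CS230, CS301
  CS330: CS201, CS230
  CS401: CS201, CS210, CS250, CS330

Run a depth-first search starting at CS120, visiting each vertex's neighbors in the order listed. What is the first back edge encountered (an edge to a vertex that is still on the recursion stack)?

CS340→CS420

DFS from CS120 (visiting each vertex's neighbors in the order listed); mark gray on enter, black on exit:
CS120 gray
  CS420 gray
    CS230 gray
      CS301 gray
      CS301 black
    CS230 black
    CS210 gray
      CS340 gray
        CS340→CS420: CS420 is gray → back edge
First back edge: CS340 → CS420.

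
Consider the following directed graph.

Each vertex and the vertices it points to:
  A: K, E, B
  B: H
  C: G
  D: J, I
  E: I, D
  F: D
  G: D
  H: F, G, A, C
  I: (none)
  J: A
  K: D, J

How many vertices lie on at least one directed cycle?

A vertex is on a directed cycle iff it belongs to a strongly connected component of size ≥ 2 (or has a self-loop).
The vertices on cycles are {A, B, C, D, E, F, G, H, J, K} — 10 in total.

10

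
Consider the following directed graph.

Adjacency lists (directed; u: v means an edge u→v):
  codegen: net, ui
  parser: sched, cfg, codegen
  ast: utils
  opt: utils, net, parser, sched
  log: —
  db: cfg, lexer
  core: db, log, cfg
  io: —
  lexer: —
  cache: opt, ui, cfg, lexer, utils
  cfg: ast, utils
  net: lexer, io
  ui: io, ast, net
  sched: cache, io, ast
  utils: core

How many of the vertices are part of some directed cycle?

A vertex is on a directed cycle iff it belongs to a strongly connected component of size ≥ 2 (or has a self-loop).
The vertices on cycles are {db, ast, cfg, opt, core, cache, sched, utils, parser} — 9 in total.

9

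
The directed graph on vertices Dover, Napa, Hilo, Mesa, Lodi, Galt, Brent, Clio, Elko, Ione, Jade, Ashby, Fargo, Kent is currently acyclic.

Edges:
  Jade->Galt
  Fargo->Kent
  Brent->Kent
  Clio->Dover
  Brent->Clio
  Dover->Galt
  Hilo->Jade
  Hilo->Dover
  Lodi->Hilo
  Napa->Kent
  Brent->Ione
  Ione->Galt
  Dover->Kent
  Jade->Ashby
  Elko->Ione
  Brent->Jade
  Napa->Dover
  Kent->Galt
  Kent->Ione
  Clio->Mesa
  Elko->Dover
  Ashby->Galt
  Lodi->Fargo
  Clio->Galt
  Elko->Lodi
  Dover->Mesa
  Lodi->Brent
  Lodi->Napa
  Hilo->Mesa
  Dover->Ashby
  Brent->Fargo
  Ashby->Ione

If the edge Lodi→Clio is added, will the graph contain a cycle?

Adding Lodi→Clio creates a cycle iff Clio can already reach Lodi.
Explore from Clio: no path reaches Lodi. The graph stays acyclic.

No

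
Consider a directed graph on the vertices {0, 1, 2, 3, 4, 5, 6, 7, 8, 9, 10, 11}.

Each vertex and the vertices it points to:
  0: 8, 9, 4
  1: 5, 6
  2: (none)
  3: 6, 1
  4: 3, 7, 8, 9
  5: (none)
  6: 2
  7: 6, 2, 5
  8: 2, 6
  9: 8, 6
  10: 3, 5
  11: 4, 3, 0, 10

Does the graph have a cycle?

No

DFS with white/gray/black marking, starting from 2:
2 gray
2 black
0 gray
  8 gray
    8→2: 2 black — skip
    6 gray
      6→2: 2 black — skip
    6 black
  8 black
  9 gray
    9→8: 8 black — skip
    9→6: 6 black — skip
  9 black
  4 gray
    3 gray
      3→6: 6 black — skip
      1 gray
        5 gray
        5 black
        1→6: 6 black — skip
      1 black
    3 black
    7 gray
      7→6: 6 black — skip
      7→2: 2 black — skip
      7→5: 5 black — skip
    7 black
    4→8: 8 black — skip
    4→9: 9 black — skip
  4 black
0 black
10 gray
  10→3: 3 black — skip
  10→5: 5 black — skip
10 black
11 gray
  11→4: 4 black — skip
  11→3: 3 black — skip
  11→0: 0 black — skip
  11→10: 10 black — skip
11 black
Every edge goes to a white or black vertex — no back edge, so the graph is acyclic.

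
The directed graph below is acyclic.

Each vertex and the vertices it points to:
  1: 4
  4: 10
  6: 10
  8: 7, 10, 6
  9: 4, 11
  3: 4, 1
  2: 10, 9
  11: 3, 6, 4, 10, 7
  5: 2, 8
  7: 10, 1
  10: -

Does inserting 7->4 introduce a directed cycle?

No

Adding 7→4 creates a cycle iff 4 can already reach 7.
Explore from 4: no path reaches 7. The graph stays acyclic.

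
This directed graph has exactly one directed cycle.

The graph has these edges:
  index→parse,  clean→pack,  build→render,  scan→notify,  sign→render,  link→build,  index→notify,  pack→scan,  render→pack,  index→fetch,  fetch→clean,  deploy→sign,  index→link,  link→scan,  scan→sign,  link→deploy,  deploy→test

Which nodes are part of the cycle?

pack, scan, sign, render

DFS with gray/black marking from scan:
scan gray
  sign gray
    render gray
      pack gray
        pack→scan: scan is gray → back edge
Back edge closes the cycle scan → sign → render → pack → scan; its vertices are {pack, scan, sign, render}.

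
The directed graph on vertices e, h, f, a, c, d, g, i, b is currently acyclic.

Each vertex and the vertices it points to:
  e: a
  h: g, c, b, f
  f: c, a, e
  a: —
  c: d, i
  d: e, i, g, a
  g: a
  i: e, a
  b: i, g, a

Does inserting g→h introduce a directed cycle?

Yes

Adding g→h creates a cycle iff h can already reach g.
Path from h: h → g.
So h → … → g → h is a cycle.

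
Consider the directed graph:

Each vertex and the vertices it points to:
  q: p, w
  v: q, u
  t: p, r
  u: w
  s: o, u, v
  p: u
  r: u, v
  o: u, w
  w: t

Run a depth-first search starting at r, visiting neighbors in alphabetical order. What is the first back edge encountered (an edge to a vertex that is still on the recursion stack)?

p→u

DFS from r (visiting neighbors in alphabetical order); mark gray on enter, black on exit:
r gray
  u gray
    w gray
      t gray
        p gray
          p→u: u is gray → back edge
First back edge: p → u.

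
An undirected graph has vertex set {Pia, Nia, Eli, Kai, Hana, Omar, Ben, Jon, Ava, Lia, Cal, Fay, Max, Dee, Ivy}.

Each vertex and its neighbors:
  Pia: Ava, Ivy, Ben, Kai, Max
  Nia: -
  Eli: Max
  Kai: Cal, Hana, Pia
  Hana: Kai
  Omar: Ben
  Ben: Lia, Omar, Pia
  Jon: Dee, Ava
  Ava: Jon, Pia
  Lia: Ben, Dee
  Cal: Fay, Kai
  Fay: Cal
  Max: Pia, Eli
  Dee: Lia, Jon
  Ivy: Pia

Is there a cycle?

DFS, tracking each vertex's parent; an edge to a visited non-parent vertex closes a cycle.
Start from Dee:
visit Dee (parent –)
  visit Lia (parent Dee)
    visit Ben (parent Lia)
      Ben–Lia: parent, skip
      visit Omar (parent Ben)
        Omar–Ben: parent, skip
      visit Pia (parent Ben)
        visit Ava (parent Pia)
          visit Jon (parent Ava)
            Jon–Dee: Dee visited and ≠ parent → cycle
Cycle: Dee – Lia – Ben – Pia – Ava – Jon – Dee.

Yes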